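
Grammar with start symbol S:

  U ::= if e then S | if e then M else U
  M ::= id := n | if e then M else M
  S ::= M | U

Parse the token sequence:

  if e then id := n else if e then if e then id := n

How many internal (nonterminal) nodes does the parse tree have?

8

[S [U if e then [M id := n] else [U if e then [S [U if e then [S [M id := n]]]]]]]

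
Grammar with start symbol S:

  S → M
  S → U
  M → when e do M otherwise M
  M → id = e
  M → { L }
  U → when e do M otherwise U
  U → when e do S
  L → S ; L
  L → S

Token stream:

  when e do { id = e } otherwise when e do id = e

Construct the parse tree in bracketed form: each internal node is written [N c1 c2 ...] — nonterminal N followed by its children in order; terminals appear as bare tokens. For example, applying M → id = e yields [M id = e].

[S [U when e do [M { [L [S [M id = e]]] }] otherwise [U when e do [S [M id = e]]]]]

S
U
when e do M otherwise U
when e do { L } otherwise U
when e do { S } otherwise U
when e do { M } otherwise U
when e do { id = e } otherwise U
when e do { id = e } otherwise when e do S
when e do { id = e } otherwise when e do M
when e do { id = e } otherwise when e do id = e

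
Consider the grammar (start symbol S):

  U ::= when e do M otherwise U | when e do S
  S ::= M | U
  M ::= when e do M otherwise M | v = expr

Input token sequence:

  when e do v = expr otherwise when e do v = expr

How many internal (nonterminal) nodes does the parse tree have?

6

[S [U when e do [M v = expr] otherwise [U when e do [S [M v = expr]]]]]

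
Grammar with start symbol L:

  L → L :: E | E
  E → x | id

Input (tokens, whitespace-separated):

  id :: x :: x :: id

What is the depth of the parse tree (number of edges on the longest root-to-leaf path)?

5

[L [L [L [L [E id]] :: [E x]] :: [E x]] :: [E id]]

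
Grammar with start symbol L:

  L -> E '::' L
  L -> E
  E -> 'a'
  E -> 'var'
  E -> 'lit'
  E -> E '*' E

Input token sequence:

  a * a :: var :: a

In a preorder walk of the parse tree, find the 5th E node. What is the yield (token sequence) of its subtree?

[L [E [E a] * [E a]] :: [L [E var] :: [L [E a]]]]

a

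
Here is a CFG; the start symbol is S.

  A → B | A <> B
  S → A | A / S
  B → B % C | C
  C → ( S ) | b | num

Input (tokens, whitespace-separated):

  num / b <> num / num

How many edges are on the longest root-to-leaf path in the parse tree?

6

[S [A [B [C num]]] / [S [A [A [B [C b]]] <> [B [C num]]] / [S [A [B [C num]]]]]]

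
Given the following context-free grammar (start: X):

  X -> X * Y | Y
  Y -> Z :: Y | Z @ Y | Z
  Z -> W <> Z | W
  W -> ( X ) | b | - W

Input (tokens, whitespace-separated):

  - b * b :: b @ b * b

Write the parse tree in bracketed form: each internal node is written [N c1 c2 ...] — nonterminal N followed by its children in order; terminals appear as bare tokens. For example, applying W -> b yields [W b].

X
X * Y
X * Y * Y
Y * Y * Y
Z * Y * Y
W * Y * Y
- W * Y * Y
- b * Y * Y
- b * Z :: Y * Y
- b * W :: Y * Y
- b * b :: Y * Y
- b * b :: Z @ Y * Y
- b * b :: W @ Y * Y
- b * b :: b @ Y * Y
- b * b :: b @ Z * Y
- b * b :: b @ W * Y
- b * b :: b @ b * Y
- b * b :: b @ b * Z
- b * b :: b @ b * W
- b * b :: b @ b * b

[X [X [X [Y [Z [W - [W b]]]]] * [Y [Z [W b]] :: [Y [Z [W b]] @ [Y [Z [W b]]]]]] * [Y [Z [W b]]]]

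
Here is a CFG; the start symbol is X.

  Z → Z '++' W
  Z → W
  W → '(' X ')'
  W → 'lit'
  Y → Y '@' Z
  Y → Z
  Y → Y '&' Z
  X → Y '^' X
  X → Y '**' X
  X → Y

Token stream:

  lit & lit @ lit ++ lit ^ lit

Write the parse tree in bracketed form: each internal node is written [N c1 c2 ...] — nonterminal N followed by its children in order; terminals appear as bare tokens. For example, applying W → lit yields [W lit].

[X [Y [Y [Y [Z [W lit]]] & [Z [W lit]]] @ [Z [Z [W lit]] ++ [W lit]]] ^ [X [Y [Z [W lit]]]]]

X
Y ^ X
Y @ Z ^ X
Y & Z @ Z ^ X
Z & Z @ Z ^ X
W & Z @ Z ^ X
lit & Z @ Z ^ X
lit & W @ Z ^ X
lit & lit @ Z ^ X
lit & lit @ Z ++ W ^ X
lit & lit @ W ++ W ^ X
lit & lit @ lit ++ W ^ X
lit & lit @ lit ++ lit ^ X
lit & lit @ lit ++ lit ^ Y
lit & lit @ lit ++ lit ^ Z
lit & lit @ lit ++ lit ^ W
lit & lit @ lit ++ lit ^ lit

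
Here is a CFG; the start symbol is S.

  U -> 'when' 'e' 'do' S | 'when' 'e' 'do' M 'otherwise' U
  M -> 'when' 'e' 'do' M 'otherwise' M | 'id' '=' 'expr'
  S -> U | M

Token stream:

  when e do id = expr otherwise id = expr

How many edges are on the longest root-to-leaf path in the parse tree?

3

[S [M when e do [M id = expr] otherwise [M id = expr]]]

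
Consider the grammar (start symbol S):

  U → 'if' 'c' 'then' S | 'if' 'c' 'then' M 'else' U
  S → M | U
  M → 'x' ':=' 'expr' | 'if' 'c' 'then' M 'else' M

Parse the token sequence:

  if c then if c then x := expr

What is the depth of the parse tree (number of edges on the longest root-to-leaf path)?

6

[S [U if c then [S [U if c then [S [M x := expr]]]]]]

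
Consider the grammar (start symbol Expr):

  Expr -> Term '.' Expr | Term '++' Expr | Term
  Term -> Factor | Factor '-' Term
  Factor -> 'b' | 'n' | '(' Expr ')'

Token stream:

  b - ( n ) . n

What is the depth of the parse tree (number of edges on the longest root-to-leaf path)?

[Expr [Term [Factor b] - [Term [Factor ( [Expr [Term [Factor n]]] )]]] . [Expr [Term [Factor n]]]]

7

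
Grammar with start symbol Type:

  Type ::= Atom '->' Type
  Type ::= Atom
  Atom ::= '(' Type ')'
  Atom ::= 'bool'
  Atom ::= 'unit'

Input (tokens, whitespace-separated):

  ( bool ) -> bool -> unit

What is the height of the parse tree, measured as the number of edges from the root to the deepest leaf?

[Type [Atom ( [Type [Atom bool]] )] -> [Type [Atom bool] -> [Type [Atom unit]]]]

4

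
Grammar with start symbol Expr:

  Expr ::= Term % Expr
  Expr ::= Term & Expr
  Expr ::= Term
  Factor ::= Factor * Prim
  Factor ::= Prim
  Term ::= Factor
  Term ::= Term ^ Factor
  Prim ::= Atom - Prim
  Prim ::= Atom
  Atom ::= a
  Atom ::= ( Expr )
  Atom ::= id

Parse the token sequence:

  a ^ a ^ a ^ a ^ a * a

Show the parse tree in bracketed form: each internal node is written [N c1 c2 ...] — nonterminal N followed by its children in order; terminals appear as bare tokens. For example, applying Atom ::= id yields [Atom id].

[Expr [Term [Term [Term [Term [Term [Factor [Prim [Atom a]]]] ^ [Factor [Prim [Atom a]]]] ^ [Factor [Prim [Atom a]]]] ^ [Factor [Prim [Atom a]]]] ^ [Factor [Factor [Prim [Atom a]]] * [Prim [Atom a]]]]]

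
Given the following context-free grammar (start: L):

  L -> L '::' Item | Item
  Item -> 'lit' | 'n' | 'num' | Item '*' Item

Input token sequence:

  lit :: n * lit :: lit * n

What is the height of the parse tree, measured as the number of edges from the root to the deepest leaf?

[L [L [L [Item lit]] :: [Item [Item n] * [Item lit]]] :: [Item [Item lit] * [Item n]]]

4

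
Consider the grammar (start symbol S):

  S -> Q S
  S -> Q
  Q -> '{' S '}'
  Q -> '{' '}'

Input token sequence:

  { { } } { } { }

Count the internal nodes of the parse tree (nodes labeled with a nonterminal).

8

[S [Q { [S [Q { }]] }] [S [Q { }] [S [Q { }]]]]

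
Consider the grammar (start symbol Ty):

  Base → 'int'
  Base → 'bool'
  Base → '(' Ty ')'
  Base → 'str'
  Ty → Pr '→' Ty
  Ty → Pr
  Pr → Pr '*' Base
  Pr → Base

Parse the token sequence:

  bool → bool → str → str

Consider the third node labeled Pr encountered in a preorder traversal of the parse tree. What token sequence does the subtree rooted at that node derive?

[Ty [Pr [Base bool]] → [Ty [Pr [Base bool]] → [Ty [Pr [Base str]] → [Ty [Pr [Base str]]]]]]

str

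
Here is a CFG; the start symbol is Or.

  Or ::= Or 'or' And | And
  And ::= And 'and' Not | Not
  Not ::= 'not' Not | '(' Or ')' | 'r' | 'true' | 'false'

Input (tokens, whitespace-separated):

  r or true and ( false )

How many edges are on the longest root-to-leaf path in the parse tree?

[Or [Or [And [Not r]]] or [And [And [Not true]] and [Not ( [Or [And [Not false]]] )]]]

6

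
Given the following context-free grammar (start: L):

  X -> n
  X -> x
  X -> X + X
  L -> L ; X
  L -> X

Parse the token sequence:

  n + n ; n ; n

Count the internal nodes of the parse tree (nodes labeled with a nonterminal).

[L [L [L [X [X n] + [X n]]] ; [X n]] ; [X n]]

8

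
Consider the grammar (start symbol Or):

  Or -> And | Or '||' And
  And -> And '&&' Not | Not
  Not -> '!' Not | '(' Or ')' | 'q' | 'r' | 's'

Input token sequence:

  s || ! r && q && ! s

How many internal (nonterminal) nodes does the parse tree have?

12

[Or [Or [And [Not s]]] || [And [And [And [Not ! [Not r]]] && [Not q]] && [Not ! [Not s]]]]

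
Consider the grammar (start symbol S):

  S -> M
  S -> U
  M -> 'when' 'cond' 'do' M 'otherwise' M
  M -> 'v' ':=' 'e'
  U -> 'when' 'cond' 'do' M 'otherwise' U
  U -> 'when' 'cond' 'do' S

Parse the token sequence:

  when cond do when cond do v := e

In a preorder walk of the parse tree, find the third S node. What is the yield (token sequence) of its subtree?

v := e

[S [U when cond do [S [U when cond do [S [M v := e]]]]]]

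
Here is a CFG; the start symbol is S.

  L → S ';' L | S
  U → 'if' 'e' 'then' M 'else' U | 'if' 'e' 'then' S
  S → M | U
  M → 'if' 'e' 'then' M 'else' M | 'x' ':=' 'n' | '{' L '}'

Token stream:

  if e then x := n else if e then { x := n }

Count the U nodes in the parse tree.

2

[S [U if e then [M x := n] else [U if e then [S [M { [L [S [M x := n]]] }]]]]]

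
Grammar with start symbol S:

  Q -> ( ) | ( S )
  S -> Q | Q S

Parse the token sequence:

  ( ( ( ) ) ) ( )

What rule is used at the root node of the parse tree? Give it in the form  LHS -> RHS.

S -> Q S

[S [Q ( [S [Q ( [S [Q ( )]] )]] )] [S [Q ( )]]]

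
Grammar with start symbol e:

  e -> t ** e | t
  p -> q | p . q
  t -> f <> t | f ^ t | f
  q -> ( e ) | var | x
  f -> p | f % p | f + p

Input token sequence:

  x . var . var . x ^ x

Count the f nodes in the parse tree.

[e [t [f [p [p [p [p [q x]] . [q var]] . [q var]] . [q x]]] ^ [t [f [p [q x]]]]]]

2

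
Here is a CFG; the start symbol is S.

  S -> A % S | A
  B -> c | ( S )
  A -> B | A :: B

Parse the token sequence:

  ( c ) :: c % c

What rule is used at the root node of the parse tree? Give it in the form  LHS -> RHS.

[S [A [A [B ( [S [A [B c]]] )]] :: [B c]] % [S [A [B c]]]]

S -> A % S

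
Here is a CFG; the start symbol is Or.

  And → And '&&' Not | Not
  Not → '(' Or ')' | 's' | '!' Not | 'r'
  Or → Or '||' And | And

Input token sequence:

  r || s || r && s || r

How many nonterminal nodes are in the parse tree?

[Or [Or [Or [Or [And [Not r]]] || [And [Not s]]] || [And [And [Not r]] && [Not s]]] || [And [Not r]]]

14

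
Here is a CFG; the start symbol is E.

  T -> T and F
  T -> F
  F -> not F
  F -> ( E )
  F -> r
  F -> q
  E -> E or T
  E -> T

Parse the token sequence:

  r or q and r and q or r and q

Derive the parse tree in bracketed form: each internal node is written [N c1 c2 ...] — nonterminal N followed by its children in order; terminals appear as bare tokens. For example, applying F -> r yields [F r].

E
E or T
E or T or T
T or T or T
F or T or T
r or T or T
r or T and F or T
r or T and F and F or T
r or F and F and F or T
r or q and F and F or T
r or q and r and F or T
r or q and r and q or T
r or q and r and q or T and F
r or q and r and q or F and F
r or q and r and q or r and F
r or q and r and q or r and q

[E [E [E [T [F r]]] or [T [T [T [F q]] and [F r]] and [F q]]] or [T [T [F r]] and [F q]]]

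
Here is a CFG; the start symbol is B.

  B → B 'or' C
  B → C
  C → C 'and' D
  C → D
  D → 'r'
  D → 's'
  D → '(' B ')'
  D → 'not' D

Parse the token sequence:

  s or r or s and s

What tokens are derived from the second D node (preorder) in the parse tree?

[B [B [B [C [D s]]] or [C [D r]]] or [C [C [D s]] and [D s]]]

r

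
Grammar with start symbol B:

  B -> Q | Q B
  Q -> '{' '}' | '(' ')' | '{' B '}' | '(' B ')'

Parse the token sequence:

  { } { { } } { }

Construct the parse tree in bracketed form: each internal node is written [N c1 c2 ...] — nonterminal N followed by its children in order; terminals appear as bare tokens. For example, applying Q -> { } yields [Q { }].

B
Q B
{ } B
{ } Q B
{ } { B } B
{ } { Q } B
{ } { { } } B
{ } { { } } Q
{ } { { } } { }

[B [Q { }] [B [Q { [B [Q { }]] }] [B [Q { }]]]]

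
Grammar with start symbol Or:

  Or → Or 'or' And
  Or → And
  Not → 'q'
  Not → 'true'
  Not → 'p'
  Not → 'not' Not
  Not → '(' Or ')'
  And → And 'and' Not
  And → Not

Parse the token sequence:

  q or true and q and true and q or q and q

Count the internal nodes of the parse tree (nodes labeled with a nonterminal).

17

[Or [Or [Or [And [Not q]]] or [And [And [And [And [Not true]] and [Not q]] and [Not true]] and [Not q]]] or [And [And [Not q]] and [Not q]]]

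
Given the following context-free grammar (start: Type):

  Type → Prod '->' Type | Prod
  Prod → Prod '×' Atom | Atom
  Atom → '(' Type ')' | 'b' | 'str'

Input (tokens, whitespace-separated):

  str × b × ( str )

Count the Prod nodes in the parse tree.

[Type [Prod [Prod [Prod [Atom str]] × [Atom b]] × [Atom ( [Type [Prod [Atom str]]] )]]]

4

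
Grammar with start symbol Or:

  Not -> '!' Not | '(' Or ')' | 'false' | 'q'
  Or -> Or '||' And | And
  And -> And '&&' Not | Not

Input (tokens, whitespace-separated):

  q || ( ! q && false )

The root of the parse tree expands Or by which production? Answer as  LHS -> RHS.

[Or [Or [And [Not q]]] || [And [Not ( [Or [And [And [Not ! [Not q]]] && [Not false]]] )]]]

Or -> Or '||' And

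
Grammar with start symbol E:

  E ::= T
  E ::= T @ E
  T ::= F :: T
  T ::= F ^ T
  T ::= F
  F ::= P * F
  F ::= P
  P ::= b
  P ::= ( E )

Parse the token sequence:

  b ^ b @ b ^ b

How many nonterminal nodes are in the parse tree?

14

[E [T [F [P b]] ^ [T [F [P b]]]] @ [E [T [F [P b]] ^ [T [F [P b]]]]]]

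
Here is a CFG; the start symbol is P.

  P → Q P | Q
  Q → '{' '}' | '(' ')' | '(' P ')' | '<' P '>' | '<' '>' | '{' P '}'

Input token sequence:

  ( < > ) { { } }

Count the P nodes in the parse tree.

[P [Q ( [P [Q < >]] )] [P [Q { [P [Q { }]] }]]]

4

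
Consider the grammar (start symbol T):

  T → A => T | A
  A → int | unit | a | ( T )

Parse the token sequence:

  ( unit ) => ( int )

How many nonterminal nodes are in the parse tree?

8

[T [A ( [T [A unit]] )] => [T [A ( [T [A int]] )]]]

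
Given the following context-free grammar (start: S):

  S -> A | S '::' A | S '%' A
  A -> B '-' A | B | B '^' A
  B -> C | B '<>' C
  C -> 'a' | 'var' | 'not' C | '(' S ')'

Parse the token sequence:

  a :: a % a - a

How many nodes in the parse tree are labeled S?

[S [S [S [A [B [C a]]]] :: [A [B [C a]]]] % [A [B [C a]] - [A [B [C a]]]]]

3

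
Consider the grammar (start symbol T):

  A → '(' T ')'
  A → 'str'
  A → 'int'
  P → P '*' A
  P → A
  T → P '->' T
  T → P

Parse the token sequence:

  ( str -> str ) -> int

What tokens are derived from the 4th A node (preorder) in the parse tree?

[T [P [A ( [T [P [A str]] -> [T [P [A str]]]] )]] -> [T [P [A int]]]]

int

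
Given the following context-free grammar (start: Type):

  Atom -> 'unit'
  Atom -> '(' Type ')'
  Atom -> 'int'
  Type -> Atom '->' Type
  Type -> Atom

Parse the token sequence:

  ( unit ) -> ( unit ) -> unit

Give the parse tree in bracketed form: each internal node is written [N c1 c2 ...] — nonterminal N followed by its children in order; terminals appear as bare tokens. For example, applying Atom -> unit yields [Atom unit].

Type
Atom -> Type
( Type ) -> Type
( Atom ) -> Type
( unit ) -> Type
( unit ) -> Atom -> Type
( unit ) -> ( Type ) -> Type
( unit ) -> ( Atom ) -> Type
( unit ) -> ( unit ) -> Type
( unit ) -> ( unit ) -> Atom
( unit ) -> ( unit ) -> unit

[Type [Atom ( [Type [Atom unit]] )] -> [Type [Atom ( [Type [Atom unit]] )] -> [Type [Atom unit]]]]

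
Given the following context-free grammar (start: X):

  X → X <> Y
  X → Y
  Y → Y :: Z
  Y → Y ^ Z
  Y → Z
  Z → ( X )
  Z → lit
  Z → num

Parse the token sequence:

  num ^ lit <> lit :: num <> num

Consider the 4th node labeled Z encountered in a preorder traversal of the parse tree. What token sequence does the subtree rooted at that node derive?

[X [X [X [Y [Y [Z num]] ^ [Z lit]]] <> [Y [Y [Z lit]] :: [Z num]]] <> [Y [Z num]]]

num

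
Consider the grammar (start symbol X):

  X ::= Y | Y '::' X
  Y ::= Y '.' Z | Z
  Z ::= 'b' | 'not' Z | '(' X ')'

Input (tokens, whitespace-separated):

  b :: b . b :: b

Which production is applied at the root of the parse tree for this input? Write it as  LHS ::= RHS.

[X [Y [Z b]] :: [X [Y [Y [Z b]] . [Z b]] :: [X [Y [Z b]]]]]

X ::= Y '::' X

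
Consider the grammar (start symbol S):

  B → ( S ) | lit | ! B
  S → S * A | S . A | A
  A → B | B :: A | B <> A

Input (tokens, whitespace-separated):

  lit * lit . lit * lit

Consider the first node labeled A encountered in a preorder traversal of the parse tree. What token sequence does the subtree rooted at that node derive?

lit

[S [S [S [S [A [B lit]]] * [A [B lit]]] . [A [B lit]]] * [A [B lit]]]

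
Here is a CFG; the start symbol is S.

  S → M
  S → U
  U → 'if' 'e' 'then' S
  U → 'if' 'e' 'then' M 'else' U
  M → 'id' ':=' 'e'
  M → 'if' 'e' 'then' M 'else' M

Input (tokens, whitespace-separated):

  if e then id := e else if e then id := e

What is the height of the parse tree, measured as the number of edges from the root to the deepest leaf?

[S [U if e then [M id := e] else [U if e then [S [M id := e]]]]]

5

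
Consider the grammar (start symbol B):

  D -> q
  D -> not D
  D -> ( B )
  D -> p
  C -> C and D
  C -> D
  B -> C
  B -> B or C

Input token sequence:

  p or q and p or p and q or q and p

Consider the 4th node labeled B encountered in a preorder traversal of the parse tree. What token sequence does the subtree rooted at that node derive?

[B [B [B [B [C [D p]]] or [C [C [D q]] and [D p]]] or [C [C [D p]] and [D q]]] or [C [C [D q]] and [D p]]]

p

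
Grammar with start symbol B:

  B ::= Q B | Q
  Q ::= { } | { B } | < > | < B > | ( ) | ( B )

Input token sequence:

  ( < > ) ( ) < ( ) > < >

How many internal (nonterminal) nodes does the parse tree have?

12

[B [Q ( [B [Q < >]] )] [B [Q ( )] [B [Q < [B [Q ( )]] >] [B [Q < >]]]]]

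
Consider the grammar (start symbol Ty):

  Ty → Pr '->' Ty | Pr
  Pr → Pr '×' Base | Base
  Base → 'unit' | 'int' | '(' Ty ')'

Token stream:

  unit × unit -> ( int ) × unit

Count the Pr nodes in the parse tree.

[Ty [Pr [Pr [Base unit]] × [Base unit]] -> [Ty [Pr [Pr [Base ( [Ty [Pr [Base int]]] )]] × [Base unit]]]]

5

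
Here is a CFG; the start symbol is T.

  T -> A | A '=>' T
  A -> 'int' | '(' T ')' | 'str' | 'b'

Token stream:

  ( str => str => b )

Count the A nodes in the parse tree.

[T [A ( [T [A str] => [T [A str] => [T [A b]]]] )]]

4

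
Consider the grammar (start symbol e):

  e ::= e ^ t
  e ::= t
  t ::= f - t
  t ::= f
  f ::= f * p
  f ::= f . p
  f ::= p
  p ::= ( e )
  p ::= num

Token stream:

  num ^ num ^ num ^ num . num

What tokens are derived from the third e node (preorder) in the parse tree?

num ^ num

[e [e [e [e [t [f [p num]]]] ^ [t [f [p num]]]] ^ [t [f [p num]]]] ^ [t [f [f [p num]] . [p num]]]]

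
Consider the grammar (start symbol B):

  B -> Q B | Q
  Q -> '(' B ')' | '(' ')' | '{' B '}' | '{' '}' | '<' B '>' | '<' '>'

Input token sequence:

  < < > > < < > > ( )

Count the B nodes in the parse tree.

[B [Q < [B [Q < >]] >] [B [Q < [B [Q < >]] >] [B [Q ( )]]]]

5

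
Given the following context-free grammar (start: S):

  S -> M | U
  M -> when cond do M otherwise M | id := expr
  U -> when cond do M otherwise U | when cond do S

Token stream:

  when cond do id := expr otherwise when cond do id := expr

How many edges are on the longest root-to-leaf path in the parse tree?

[S [U when cond do [M id := expr] otherwise [U when cond do [S [M id := expr]]]]]

5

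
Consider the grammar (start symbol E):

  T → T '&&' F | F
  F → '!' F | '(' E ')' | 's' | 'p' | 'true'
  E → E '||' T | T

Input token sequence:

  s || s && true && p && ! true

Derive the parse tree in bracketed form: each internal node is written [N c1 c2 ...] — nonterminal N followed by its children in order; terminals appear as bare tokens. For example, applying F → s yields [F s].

E
E || T
T || T
F || T
s || T
s || T && F
s || T && F && F
s || T && F && F && F
s || F && F && F && F
s || s && F && F && F
s || s && true && F && F
s || s && true && p && F
s || s && true && p && ! F
s || s && true && p && ! true

[E [E [T [F s]]] || [T [T [T [T [F s]] && [F true]] && [F p]] && [F ! [F true]]]]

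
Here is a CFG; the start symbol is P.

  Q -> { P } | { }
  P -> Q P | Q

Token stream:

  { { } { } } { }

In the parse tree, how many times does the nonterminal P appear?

[P [Q { [P [Q { }] [P [Q { }]]] }] [P [Q { }]]]

4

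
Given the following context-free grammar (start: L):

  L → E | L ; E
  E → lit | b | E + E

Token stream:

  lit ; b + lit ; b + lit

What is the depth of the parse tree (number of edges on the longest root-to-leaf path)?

4

[L [L [L [E lit]] ; [E [E b] + [E lit]]] ; [E [E b] + [E lit]]]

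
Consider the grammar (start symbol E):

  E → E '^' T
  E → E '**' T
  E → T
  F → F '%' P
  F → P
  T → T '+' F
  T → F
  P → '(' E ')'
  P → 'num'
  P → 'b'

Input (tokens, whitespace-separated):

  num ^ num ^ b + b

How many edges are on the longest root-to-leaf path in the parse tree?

6

[E [E [E [T [F [P num]]]] ^ [T [F [P num]]]] ^ [T [T [F [P b]]] + [F [P b]]]]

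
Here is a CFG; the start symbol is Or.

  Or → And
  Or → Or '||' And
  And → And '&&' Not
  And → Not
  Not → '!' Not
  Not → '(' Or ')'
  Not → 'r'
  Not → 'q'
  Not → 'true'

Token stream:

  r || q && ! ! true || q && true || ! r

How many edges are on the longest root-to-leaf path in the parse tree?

7

[Or [Or [Or [Or [And [Not r]]] || [And [And [Not q]] && [Not ! [Not ! [Not true]]]]] || [And [And [Not q]] && [Not true]]] || [And [Not ! [Not r]]]]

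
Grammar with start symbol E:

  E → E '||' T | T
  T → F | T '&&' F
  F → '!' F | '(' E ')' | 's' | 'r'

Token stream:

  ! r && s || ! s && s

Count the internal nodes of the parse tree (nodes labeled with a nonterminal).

12

[E [E [T [T [F ! [F r]]] && [F s]]] || [T [T [F ! [F s]]] && [F s]]]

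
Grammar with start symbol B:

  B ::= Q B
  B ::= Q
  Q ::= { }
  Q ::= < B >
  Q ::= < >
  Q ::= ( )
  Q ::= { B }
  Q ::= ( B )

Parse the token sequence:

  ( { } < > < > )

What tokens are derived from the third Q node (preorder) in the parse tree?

[B [Q ( [B [Q { }] [B [Q < >] [B [Q < >]]]] )]]

< >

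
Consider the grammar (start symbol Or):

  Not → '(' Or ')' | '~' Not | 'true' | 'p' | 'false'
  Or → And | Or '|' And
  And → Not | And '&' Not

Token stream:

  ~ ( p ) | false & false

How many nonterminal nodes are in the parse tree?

[Or [Or [And [Not ~ [Not ( [Or [And [Not p]]] )]]]] | [And [And [Not false]] & [Not false]]]

12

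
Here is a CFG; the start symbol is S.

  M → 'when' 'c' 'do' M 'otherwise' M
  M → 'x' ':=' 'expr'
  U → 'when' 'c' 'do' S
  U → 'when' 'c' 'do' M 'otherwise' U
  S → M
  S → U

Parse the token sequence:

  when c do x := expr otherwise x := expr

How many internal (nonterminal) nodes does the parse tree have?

[S [M when c do [M x := expr] otherwise [M x := expr]]]

4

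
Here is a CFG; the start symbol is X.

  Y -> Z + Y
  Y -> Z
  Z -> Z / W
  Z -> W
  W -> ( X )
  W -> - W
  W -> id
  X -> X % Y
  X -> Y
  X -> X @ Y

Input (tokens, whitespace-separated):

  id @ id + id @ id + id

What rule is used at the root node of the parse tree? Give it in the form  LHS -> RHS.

[X [X [X [Y [Z [W id]]]] @ [Y [Z [W id]] + [Y [Z [W id]]]]] @ [Y [Z [W id]] + [Y [Z [W id]]]]]

X -> X @ Y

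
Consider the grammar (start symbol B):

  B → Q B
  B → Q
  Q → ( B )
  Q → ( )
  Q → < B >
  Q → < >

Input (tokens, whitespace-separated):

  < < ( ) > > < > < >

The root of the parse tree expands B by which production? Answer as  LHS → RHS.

B → Q B

[B [Q < [B [Q < [B [Q ( )]] >]] >] [B [Q < >] [B [Q < >]]]]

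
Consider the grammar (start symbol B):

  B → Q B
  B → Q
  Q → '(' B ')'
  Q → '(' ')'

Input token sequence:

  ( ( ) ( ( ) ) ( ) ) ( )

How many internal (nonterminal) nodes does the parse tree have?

[B [Q ( [B [Q ( )] [B [Q ( [B [Q ( )]] )] [B [Q ( )]]]] )] [B [Q ( )]]]

12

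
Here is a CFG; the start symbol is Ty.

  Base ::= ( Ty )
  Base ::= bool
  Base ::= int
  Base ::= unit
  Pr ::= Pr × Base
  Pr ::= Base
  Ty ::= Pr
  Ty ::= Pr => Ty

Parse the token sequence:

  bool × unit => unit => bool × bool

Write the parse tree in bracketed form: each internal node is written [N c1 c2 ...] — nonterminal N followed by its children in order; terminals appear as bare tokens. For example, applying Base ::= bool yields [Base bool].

[Ty [Pr [Pr [Base bool]] × [Base unit]] => [Ty [Pr [Base unit]] => [Ty [Pr [Pr [Base bool]] × [Base bool]]]]]

Ty
Pr => Ty
Pr × Base => Ty
Base × Base => Ty
bool × Base => Ty
bool × unit => Ty
bool × unit => Pr => Ty
bool × unit => Base => Ty
bool × unit => unit => Ty
bool × unit => unit => Pr
bool × unit => unit => Pr × Base
bool × unit => unit => Base × Base
bool × unit => unit => bool × Base
bool × unit => unit => bool × bool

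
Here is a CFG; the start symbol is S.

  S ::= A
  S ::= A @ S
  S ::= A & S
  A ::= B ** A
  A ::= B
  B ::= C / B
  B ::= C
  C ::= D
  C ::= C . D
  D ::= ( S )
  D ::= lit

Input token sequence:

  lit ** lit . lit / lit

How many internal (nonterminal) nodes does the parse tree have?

14

[S [A [B [C [D lit]]] ** [A [B [C [C [D lit]] . [D lit]] / [B [C [D lit]]]]]]]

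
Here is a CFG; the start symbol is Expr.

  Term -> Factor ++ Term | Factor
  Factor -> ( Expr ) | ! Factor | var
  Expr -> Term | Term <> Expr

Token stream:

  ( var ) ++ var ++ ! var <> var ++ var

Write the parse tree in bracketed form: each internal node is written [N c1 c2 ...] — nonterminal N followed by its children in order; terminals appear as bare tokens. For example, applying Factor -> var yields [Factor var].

[Expr [Term [Factor ( [Expr [Term [Factor var]]] )] ++ [Term [Factor var] ++ [Term [Factor ! [Factor var]]]]] <> [Expr [Term [Factor var] ++ [Term [Factor var]]]]]

Expr
Term <> Expr
Factor ++ Term <> Expr
( Expr ) ++ Term <> Expr
( Term ) ++ Term <> Expr
( Factor ) ++ Term <> Expr
( var ) ++ Term <> Expr
( var ) ++ Factor ++ Term <> Expr
( var ) ++ var ++ Term <> Expr
( var ) ++ var ++ Factor <> Expr
( var ) ++ var ++ ! Factor <> Expr
( var ) ++ var ++ ! var <> Expr
( var ) ++ var ++ ! var <> Term
( var ) ++ var ++ ! var <> Factor ++ Term
( var ) ++ var ++ ! var <> var ++ Term
( var ) ++ var ++ ! var <> var ++ Factor
( var ) ++ var ++ ! var <> var ++ var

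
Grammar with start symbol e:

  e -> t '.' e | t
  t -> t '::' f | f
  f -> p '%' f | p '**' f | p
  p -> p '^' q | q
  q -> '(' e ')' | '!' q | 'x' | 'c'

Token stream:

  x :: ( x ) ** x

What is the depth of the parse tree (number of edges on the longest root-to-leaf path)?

10

[e [t [t [f [p [q x]]]] :: [f [p [q ( [e [t [f [p [q x]]]]] )]] ** [f [p [q x]]]]]]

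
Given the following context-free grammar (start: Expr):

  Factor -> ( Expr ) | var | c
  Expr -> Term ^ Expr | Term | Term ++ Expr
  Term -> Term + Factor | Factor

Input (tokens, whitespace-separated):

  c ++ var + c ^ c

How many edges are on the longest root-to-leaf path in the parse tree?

5

[Expr [Term [Factor c]] ++ [Expr [Term [Term [Factor var]] + [Factor c]] ^ [Expr [Term [Factor c]]]]]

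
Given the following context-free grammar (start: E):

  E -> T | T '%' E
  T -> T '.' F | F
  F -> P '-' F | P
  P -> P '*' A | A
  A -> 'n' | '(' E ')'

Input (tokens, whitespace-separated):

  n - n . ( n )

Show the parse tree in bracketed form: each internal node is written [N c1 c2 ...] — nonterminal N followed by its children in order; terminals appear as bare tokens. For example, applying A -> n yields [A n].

[E [T [T [F [P [A n]] - [F [P [A n]]]]] . [F [P [A ( [E [T [F [P [A n]]]]] )]]]]]

E
T
T . F
F . F
P - F . F
A - F . F
n - F . F
n - P . F
n - A . F
n - n . F
n - n . P
n - n . A
n - n . ( E )
n - n . ( T )
n - n . ( F )
n - n . ( P )
n - n . ( A )
n - n . ( n )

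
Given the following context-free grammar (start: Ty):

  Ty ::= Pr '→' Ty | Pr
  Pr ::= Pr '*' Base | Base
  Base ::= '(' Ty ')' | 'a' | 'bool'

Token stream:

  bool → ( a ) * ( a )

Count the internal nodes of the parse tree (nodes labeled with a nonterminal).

14

[Ty [Pr [Base bool]] → [Ty [Pr [Pr [Base ( [Ty [Pr [Base a]]] )]] * [Base ( [Ty [Pr [Base a]]] )]]]]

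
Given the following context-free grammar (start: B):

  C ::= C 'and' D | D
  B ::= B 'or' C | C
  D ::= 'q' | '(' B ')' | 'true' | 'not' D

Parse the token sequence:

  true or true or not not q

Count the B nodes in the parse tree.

3

[B [B [B [C [D true]]] or [C [D true]]] or [C [D not [D not [D q]]]]]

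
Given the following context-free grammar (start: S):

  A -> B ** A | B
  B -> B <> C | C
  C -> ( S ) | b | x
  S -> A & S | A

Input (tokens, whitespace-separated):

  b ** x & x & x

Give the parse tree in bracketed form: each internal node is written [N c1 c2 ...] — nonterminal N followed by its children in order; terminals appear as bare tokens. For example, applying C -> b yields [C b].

S
A & S
B ** A & S
C ** A & S
b ** A & S
b ** B & S
b ** C & S
b ** x & S
b ** x & A & S
b ** x & B & S
b ** x & C & S
b ** x & x & S
b ** x & x & A
b ** x & x & B
b ** x & x & C
b ** x & x & x

[S [A [B [C b]] ** [A [B [C x]]]] & [S [A [B [C x]]] & [S [A [B [C x]]]]]]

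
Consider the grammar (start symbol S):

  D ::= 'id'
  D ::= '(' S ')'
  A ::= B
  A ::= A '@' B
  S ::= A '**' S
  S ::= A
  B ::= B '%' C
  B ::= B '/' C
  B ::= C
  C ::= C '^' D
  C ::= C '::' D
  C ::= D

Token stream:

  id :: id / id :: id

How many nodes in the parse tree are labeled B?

[S [A [B [B [C [C [D id]] :: [D id]]] / [C [C [D id]] :: [D id]]]]]

2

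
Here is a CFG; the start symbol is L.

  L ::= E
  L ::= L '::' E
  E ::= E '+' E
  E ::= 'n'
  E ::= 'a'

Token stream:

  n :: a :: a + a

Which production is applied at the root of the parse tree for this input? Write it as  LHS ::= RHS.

L ::= L '::' E

[L [L [L [E n]] :: [E a]] :: [E [E a] + [E a]]]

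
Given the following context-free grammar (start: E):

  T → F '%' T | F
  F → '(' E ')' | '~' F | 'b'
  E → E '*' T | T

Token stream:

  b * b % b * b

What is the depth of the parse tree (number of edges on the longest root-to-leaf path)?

5

[E [E [E [T [F b]]] * [T [F b] % [T [F b]]]] * [T [F b]]]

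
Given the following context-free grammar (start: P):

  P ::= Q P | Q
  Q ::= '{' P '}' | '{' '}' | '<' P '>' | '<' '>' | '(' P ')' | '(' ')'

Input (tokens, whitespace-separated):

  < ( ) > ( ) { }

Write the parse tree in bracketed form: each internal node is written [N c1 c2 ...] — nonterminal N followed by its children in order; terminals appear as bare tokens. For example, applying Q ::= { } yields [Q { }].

P
Q P
< P > P
< Q > P
< ( ) > P
< ( ) > Q P
< ( ) > ( ) P
< ( ) > ( ) Q
< ( ) > ( ) { }

[P [Q < [P [Q ( )]] >] [P [Q ( )] [P [Q { }]]]]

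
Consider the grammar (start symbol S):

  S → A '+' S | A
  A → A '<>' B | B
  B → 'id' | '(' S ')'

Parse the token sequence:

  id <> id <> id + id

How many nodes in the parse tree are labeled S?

[S [A [A [A [B id]] <> [B id]] <> [B id]] + [S [A [B id]]]]

2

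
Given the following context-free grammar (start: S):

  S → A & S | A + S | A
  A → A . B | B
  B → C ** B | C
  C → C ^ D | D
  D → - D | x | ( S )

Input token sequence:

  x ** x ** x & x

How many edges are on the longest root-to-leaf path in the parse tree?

7

[S [A [B [C [D x]] ** [B [C [D x]] ** [B [C [D x]]]]]] & [S [A [B [C [D x]]]]]]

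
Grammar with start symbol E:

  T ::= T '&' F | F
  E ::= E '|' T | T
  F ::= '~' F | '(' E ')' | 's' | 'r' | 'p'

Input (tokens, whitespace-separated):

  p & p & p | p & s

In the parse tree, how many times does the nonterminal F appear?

[E [E [T [T [T [F p]] & [F p]] & [F p]]] | [T [T [F p]] & [F s]]]

5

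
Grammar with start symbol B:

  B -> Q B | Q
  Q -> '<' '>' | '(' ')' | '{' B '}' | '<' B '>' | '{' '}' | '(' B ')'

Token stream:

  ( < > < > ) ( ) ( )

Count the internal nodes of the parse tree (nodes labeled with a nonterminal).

[B [Q ( [B [Q < >] [B [Q < >]]] )] [B [Q ( )] [B [Q ( )]]]]

10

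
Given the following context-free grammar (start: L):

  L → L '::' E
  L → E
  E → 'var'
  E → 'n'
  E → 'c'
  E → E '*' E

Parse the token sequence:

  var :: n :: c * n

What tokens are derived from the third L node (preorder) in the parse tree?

var

[L [L [L [E var]] :: [E n]] :: [E [E c] * [E n]]]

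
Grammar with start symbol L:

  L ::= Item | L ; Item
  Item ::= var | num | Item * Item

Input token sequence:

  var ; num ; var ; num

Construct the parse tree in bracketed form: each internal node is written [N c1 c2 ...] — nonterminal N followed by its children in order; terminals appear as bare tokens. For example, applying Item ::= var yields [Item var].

L
L ; Item
L ; Item ; Item
L ; Item ; Item ; Item
Item ; Item ; Item ; Item
var ; Item ; Item ; Item
var ; num ; Item ; Item
var ; num ; var ; Item
var ; num ; var ; num

[L [L [L [L [Item var]] ; [Item num]] ; [Item var]] ; [Item num]]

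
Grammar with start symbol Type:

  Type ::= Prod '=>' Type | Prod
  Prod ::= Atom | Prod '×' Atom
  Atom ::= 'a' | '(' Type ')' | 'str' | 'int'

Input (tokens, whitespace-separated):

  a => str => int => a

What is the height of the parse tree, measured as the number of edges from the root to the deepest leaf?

[Type [Prod [Atom a]] => [Type [Prod [Atom str]] => [Type [Prod [Atom int]] => [Type [Prod [Atom a]]]]]]

6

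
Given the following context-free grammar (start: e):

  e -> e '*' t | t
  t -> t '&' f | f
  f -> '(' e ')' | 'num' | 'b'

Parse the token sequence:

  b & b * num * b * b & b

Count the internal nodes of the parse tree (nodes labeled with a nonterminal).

[e [e [e [e [t [t [f b]] & [f b]]] * [t [f num]]] * [t [f b]]] * [t [t [f b]] & [f b]]]

16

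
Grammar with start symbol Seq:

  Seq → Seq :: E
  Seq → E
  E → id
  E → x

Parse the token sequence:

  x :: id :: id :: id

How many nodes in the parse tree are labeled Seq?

[Seq [Seq [Seq [Seq [E x]] :: [E id]] :: [E id]] :: [E id]]

4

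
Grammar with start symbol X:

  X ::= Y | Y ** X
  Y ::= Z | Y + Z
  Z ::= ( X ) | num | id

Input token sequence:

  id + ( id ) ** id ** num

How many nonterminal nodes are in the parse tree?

14

[X [Y [Y [Z id]] + [Z ( [X [Y [Z id]]] )]] ** [X [Y [Z id]] ** [X [Y [Z num]]]]]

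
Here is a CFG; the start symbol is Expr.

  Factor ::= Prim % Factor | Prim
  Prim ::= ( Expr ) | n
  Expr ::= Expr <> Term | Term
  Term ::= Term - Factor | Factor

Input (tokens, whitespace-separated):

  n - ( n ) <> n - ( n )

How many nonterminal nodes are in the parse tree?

22

[Expr [Expr [Term [Term [Factor [Prim n]]] - [Factor [Prim ( [Expr [Term [Factor [Prim n]]]] )]]]] <> [Term [Term [Factor [Prim n]]] - [Factor [Prim ( [Expr [Term [Factor [Prim n]]]] )]]]]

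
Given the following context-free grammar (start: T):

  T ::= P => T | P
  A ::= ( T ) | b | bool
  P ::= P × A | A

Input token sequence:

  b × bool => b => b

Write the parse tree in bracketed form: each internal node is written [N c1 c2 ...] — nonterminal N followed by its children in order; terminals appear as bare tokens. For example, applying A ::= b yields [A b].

[T [P [P [A b]] × [A bool]] => [T [P [A b]] => [T [P [A b]]]]]

T
P => T
P × A => T
A × A => T
b × A => T
b × bool => T
b × bool => P => T
b × bool => A => T
b × bool => b => T
b × bool => b => P
b × bool => b => A
b × bool => b => b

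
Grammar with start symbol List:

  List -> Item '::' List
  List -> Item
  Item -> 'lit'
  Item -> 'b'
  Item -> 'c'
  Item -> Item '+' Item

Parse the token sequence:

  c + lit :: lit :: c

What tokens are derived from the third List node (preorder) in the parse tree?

c

[List [Item [Item c] + [Item lit]] :: [List [Item lit] :: [List [Item c]]]]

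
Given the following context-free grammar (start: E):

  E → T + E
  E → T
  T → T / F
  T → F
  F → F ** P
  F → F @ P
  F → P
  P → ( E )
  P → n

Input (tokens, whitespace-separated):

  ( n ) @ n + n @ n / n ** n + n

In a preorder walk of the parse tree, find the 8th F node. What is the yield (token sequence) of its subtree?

n

[E [T [F [F [P ( [E [T [F [P n]]]] )]] @ [P n]]] + [E [T [T [F [F [P n]] @ [P n]]] / [F [F [P n]] ** [P n]]] + [E [T [F [P n]]]]]]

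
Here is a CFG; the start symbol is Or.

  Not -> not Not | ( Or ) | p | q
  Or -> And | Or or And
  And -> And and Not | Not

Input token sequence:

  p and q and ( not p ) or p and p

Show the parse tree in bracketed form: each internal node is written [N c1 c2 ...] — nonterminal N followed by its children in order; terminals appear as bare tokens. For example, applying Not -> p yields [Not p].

[Or [Or [And [And [And [Not p]] and [Not q]] and [Not ( [Or [And [Not not [Not p]]]] )]]] or [And [And [Not p]] and [Not p]]]

Or
Or or And
And or And
And and Not or And
And and Not and Not or And
Not and Not and Not or And
p and Not and Not or And
p and q and Not or And
p and q and ( Or ) or And
p and q and ( And ) or And
p and q and ( Not ) or And
p and q and ( not Not ) or And
p and q and ( not p ) or And
p and q and ( not p ) or And and Not
p and q and ( not p ) or Not and Not
p and q and ( not p ) or p and Not
p and q and ( not p ) or p and p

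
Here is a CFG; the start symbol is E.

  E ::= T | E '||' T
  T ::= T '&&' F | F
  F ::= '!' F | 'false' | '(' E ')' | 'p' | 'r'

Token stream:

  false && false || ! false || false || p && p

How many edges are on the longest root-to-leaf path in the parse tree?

[E [E [E [E [T [T [F false]] && [F false]]] || [T [F ! [F false]]]] || [T [F false]]] || [T [T [F p]] && [F p]]]

7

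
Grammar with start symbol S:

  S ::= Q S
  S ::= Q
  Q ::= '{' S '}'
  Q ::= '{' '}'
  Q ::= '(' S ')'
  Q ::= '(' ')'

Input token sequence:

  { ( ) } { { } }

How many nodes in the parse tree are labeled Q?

4

[S [Q { [S [Q ( )]] }] [S [Q { [S [Q { }]] }]]]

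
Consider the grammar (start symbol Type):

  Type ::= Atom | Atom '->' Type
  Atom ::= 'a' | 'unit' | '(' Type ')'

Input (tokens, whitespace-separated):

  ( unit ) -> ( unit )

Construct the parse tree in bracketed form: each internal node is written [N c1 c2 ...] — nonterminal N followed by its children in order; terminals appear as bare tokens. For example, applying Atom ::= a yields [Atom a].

Type
Atom -> Type
( Type ) -> Type
( Atom ) -> Type
( unit ) -> Type
( unit ) -> Atom
( unit ) -> ( Type )
( unit ) -> ( Atom )
( unit ) -> ( unit )

[Type [Atom ( [Type [Atom unit]] )] -> [Type [Atom ( [Type [Atom unit]] )]]]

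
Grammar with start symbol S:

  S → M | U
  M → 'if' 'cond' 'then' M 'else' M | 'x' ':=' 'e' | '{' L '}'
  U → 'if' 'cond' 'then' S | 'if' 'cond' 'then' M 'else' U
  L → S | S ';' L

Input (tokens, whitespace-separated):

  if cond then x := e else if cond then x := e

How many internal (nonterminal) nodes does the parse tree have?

6

[S [U if cond then [M x := e] else [U if cond then [S [M x := e]]]]]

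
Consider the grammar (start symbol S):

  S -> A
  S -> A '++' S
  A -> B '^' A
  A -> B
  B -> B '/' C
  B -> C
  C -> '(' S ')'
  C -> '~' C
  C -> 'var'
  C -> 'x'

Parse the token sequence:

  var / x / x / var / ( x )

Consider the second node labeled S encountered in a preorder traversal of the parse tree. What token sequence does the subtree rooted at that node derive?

[S [A [B [B [B [B [B [C var]] / [C x]] / [C x]] / [C var]] / [C ( [S [A [B [C x]]]] )]]]]

x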